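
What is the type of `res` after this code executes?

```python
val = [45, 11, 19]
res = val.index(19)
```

list.index() returns int

int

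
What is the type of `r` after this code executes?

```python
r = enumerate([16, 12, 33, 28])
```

enumerate() returns an enumerate iterator object

enumerate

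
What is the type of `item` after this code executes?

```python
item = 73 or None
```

'or' returns first truthy value (73, int)

int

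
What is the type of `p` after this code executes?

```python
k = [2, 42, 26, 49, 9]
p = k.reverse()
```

list.reverse() returns None

NoneType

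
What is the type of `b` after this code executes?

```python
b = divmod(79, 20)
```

divmod() returns a tuple (quotient, remainder)

tuple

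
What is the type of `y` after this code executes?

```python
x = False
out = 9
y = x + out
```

bool + int returns int (False is 0, so 0 + 9 = 9)

int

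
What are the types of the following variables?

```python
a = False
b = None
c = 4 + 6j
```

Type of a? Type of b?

a is bool; b is NoneType

bool, NoneType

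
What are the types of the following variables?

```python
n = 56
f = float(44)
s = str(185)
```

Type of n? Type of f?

n is int; f is float

int, float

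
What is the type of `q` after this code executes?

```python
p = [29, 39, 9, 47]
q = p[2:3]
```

Slicing a list always returns a list

list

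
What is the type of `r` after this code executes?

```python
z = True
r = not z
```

'not' always returns bool

bool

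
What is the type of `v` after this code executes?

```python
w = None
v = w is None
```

'is' comparison returns bool

bool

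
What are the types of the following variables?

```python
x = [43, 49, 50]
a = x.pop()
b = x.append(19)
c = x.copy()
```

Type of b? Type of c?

list.append() returns None; list.copy() returns list

NoneType, list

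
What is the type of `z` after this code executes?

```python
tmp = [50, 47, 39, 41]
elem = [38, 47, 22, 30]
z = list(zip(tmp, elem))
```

list(zip(...)) returns a list of tuples

list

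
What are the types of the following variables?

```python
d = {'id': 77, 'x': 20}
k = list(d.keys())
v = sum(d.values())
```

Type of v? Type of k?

sum of int values returns int; list(...) returns list

int, list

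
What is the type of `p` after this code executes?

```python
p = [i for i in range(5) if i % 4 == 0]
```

A list comprehension [...] produces a list

list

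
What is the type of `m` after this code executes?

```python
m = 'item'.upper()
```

str.upper() returns str

str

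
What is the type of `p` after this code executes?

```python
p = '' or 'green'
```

'or' returns first truthy value ('green', which is str)

str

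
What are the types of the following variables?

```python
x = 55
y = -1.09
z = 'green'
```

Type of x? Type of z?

x is int; z is str

int, str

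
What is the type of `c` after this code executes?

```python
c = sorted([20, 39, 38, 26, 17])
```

sorted() always returns list

list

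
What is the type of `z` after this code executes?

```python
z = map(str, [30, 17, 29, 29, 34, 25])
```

map() returns a map iterator object

map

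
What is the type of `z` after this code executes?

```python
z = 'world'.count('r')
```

str.count() returns int

int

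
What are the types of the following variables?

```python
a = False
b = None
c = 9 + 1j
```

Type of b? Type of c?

b is NoneType; c is complex

NoneType, complex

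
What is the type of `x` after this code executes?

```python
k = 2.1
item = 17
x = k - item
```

float - int returns float (2.1 - 17 = -14.9)

float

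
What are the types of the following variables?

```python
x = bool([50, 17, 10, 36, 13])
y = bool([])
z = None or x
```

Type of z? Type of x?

None or <bool> returns the bool; bool() returns bool

bool, bool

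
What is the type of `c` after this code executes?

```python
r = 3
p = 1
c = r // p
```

int // int returns int (3 // 1 = 3)

int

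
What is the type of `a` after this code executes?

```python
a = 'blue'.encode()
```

str.encode() returns bytes

bytes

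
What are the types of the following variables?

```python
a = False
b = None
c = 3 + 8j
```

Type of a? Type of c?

a is bool; c is complex

bool, complex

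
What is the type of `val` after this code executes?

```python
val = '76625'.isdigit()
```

str.isdigit() returns bool

bool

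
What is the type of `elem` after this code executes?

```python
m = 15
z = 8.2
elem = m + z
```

int + float returns float (15 + 8.2 = 23.2)

float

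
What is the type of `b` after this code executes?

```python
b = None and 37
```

'and' returns first falsy value (None)

NoneType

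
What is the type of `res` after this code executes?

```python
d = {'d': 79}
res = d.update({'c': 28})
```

dict.update() returns None

NoneType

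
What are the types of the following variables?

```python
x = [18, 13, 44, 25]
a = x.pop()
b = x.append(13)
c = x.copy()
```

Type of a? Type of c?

list.pop() returns the element (int); list.copy() returns list

int, list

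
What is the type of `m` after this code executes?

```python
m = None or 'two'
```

'or' with None returns the other value ('two', str)

str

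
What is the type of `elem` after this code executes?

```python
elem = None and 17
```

'and' returns first falsy value (None)

NoneType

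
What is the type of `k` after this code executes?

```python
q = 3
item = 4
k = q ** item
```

int ** positive int returns int (3 ** 4 = 81)

int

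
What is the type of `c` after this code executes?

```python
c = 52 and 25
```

'and' returns the last value when all truthy (25, which is int)

int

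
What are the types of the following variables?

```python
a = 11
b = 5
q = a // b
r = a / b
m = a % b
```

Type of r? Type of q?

int / int returns float; int // int returns int

float, int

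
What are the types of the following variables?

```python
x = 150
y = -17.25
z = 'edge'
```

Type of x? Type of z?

x is int; z is str

int, str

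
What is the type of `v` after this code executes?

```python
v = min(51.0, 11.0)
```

min() of floats returns float

float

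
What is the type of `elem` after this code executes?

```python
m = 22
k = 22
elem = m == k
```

Equality comparison returns bool

bool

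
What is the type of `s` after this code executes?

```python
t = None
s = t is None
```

'is' comparison returns bool

bool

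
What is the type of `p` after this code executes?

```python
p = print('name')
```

print() returns None

NoneType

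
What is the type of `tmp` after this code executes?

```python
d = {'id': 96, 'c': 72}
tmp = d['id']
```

Accessing dict[str, int] with key 'id' returns int value 96

int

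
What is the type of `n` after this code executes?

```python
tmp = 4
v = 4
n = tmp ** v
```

int ** positive int returns int (4 ** 4 = 256)

int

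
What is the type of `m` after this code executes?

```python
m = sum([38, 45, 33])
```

sum() of ints returns int

int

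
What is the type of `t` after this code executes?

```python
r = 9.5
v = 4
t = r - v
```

float - int returns float (9.5 - 4 = 5.5)

float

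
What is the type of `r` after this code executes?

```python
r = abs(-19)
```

abs() of int returns int

int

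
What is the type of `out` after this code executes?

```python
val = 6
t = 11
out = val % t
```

int % int returns int (6 % 11 = 6)

int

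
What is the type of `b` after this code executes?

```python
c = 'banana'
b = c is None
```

'is' comparison returns bool

bool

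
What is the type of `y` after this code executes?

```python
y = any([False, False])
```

any() returns bool

bool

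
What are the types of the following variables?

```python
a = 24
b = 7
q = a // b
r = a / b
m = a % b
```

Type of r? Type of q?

int / int returns float; int // int returns int

float, int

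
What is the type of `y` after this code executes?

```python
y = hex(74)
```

hex() returns str representation

str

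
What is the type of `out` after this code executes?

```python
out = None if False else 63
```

Ternary: condition is False, else branch (63) taken → int

int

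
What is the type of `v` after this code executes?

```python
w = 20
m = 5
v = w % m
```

int % int returns int (20 % 5 = 0)

int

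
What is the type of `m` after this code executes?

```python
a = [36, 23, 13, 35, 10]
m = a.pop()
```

list.pop() returns the popped element (int here)

int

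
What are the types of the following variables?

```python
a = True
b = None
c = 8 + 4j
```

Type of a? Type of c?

a is bool; c is complex

bool, complex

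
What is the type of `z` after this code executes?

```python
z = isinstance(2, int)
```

isinstance() returns bool

bool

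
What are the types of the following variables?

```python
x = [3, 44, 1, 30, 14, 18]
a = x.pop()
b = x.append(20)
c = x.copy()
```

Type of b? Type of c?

list.append() returns None; list.copy() returns list

NoneType, list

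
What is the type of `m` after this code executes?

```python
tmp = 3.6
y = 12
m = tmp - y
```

float - int returns float (3.6 - 12 = -8.4)

float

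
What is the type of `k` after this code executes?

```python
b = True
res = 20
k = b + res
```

bool + int returns int (True is 1, so 1 + 20 = 21)

int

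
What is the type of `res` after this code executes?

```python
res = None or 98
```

'or' with None returns the other value (98, int)

int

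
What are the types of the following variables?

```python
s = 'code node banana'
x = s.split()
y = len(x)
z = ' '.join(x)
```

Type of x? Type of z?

str.split() returns list; str.join() returns str

list, str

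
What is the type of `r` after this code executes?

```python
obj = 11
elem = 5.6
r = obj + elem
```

int + float returns float (11 + 5.6 = 16.6)

float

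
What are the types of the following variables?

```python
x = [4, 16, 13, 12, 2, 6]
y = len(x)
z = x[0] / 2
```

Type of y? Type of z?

len() returns int; int / int returns float

int, float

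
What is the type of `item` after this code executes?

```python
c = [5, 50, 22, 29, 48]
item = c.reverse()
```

list.reverse() returns None

NoneType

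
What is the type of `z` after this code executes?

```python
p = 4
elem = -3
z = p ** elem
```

int ** negative int returns float

float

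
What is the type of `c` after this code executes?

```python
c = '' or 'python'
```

'or' returns first truthy value ('python', which is str)

str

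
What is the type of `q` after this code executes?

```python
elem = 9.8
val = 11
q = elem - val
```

float - int returns float (9.8 - 11 = -1.2)

float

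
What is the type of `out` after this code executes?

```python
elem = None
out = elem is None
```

'is' comparison returns bool

bool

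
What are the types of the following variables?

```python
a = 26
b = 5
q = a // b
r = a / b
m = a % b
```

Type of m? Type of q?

int % int returns int; int // int returns int

int, int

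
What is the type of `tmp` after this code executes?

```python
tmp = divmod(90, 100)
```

divmod() returns a tuple (quotient, remainder)

tuple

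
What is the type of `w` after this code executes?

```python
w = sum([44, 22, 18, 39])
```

sum() of ints returns int

int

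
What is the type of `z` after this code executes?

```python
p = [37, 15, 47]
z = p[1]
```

Indexing a list of ints returns int (p[1] = 15)

int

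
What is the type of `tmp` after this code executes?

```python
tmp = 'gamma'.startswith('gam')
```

str.startswith() returns bool

bool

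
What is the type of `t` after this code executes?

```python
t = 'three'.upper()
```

str.upper() returns str

str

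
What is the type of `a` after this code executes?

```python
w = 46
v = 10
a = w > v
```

Comparison operators return bool

bool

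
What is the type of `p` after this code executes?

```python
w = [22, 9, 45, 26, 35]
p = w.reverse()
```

list.reverse() returns None

NoneType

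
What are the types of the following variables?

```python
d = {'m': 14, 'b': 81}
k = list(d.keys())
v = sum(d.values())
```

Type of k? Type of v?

list(...) returns list; sum of int values returns int

list, int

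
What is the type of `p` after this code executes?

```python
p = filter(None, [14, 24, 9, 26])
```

filter() returns a filter iterator object

filter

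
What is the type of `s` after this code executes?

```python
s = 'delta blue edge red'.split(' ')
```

str.split() returns list

list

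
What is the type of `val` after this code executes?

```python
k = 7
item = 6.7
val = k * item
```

int * float returns float (7 * 6.7 = 46.9)

float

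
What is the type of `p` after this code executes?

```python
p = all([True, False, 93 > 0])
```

all() returns bool

bool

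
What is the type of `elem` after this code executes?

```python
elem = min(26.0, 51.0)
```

min() of floats returns float

float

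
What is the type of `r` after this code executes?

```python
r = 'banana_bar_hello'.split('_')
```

str.split() returns list

list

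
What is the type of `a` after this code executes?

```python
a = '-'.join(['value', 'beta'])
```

str.join() returns str

str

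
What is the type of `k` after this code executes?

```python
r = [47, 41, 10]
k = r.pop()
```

list.pop() returns the popped element (int here)

int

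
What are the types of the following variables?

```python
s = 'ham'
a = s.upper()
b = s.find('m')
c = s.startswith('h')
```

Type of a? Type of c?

str.upper() returns str; str.startswith() returns bool

str, bool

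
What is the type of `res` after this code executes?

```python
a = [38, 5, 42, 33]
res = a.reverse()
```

list.reverse() returns None

NoneType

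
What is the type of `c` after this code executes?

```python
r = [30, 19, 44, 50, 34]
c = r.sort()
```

list.sort() returns None (sorts in place)

NoneType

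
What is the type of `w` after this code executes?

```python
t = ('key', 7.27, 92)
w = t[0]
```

Index 0 of tuple is 'key' which is str

str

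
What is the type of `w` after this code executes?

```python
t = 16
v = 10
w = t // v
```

int // int returns int (16 // 10 = 1)

int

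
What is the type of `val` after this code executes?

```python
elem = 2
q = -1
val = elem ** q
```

int ** negative int returns float

float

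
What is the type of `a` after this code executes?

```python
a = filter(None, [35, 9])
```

filter() returns a filter iterator object

filter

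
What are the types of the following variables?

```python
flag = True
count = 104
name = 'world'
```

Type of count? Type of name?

count is int; name is str

int, str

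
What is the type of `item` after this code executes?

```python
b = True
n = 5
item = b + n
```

bool + int returns int (True is 1, so 1 + 5 = 6)

int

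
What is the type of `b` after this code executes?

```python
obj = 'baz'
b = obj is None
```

'is' comparison returns bool

bool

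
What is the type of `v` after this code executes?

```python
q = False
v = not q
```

'not' always returns bool

bool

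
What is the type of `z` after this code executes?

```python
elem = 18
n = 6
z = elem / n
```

int / int always returns float in Python 3 (18 / 6 = 3)

float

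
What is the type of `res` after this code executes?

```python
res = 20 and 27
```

'and' returns the last value when all truthy (27, which is int)

int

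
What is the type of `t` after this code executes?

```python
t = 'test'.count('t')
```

str.count() returns int

int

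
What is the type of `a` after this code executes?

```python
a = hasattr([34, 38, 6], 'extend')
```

hasattr() returns bool

bool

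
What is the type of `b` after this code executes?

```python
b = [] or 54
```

'or' returns first truthy value (54, which is int)

int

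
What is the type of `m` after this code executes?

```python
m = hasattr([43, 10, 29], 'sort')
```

hasattr() returns bool

bool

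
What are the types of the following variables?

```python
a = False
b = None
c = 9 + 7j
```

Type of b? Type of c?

b is NoneType; c is complex

NoneType, complex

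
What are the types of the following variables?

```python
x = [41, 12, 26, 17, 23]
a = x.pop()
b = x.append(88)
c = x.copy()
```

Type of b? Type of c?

list.append() returns None; list.copy() returns list

NoneType, list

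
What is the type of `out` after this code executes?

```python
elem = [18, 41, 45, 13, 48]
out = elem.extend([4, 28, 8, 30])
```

list.extend() returns None

NoneType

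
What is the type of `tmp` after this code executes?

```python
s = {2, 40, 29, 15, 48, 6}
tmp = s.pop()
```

Popping from a set of ints returns int

int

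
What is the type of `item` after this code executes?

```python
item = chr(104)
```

chr() returns str (single character)

str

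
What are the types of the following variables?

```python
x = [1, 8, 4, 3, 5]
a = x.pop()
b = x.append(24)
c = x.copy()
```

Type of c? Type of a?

list.copy() returns list; list.pop() returns the element (int)

list, int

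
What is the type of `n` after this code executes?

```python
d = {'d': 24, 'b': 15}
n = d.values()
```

.values() returns a dict_values view object

dict_values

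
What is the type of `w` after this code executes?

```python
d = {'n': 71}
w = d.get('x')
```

dict.get() returns None when key 'x' is not found and no default given

NoneType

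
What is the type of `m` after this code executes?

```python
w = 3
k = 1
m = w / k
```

int / int always returns float in Python 3 (3 / 1 = 3)

float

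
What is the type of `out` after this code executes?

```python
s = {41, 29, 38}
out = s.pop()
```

Popping from a set of ints returns int

int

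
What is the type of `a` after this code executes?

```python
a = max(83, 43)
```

max() of ints returns int

int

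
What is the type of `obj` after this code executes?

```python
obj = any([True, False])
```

any() returns bool

bool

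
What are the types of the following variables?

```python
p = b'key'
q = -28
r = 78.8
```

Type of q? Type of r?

q is int; r is float

int, float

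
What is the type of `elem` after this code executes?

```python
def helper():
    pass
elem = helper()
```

A function with no return statement returns None

NoneType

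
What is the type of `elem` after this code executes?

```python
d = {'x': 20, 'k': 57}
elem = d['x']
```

Accessing dict[str, int] with key 'x' returns int value 20

int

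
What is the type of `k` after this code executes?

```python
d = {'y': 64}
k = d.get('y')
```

dict.get() returns the value (int) when key is found

int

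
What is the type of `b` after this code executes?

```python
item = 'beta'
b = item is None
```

'is' comparison returns bool

bool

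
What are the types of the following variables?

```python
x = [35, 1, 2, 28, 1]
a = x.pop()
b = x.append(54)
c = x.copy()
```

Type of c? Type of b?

list.copy() returns list; list.append() returns None

list, NoneType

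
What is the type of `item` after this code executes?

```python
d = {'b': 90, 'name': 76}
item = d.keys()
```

.keys() returns a dict_keys view object

dict_keys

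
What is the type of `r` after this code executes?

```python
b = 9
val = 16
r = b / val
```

int / int always returns float in Python 3 (9 / 16 = 0.5625)

float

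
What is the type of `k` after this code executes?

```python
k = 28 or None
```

'or' returns first truthy value (28, int)

int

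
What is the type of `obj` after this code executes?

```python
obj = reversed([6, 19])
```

reversed() on a list returns a list_reverseiterator

list_reverseiterator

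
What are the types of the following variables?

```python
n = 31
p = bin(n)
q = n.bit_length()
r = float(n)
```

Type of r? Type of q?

float() returns float; int.bit_length() returns int

float, int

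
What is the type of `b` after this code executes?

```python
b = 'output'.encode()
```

str.encode() returns bytes

bytes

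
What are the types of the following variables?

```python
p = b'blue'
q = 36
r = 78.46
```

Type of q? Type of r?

q is int; r is float

int, float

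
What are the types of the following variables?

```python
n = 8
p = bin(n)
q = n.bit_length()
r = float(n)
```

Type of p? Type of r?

bin() returns str; float() returns float

str, float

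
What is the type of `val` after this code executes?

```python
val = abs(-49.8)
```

abs() of float returns float

float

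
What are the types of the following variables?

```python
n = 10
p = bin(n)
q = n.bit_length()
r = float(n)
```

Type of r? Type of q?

float() returns float; int.bit_length() returns int

float, int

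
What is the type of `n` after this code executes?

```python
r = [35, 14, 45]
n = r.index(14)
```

list.index() returns int

int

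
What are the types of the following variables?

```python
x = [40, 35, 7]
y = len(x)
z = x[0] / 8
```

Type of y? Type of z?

len() returns int; int / int returns float

int, float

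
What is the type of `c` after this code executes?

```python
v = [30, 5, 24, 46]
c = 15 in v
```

'in' operator returns bool

bool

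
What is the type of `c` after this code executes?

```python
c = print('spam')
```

print() returns None

NoneType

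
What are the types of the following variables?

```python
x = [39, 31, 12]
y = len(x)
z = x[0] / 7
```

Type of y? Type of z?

len() returns int; int / int returns float

int, float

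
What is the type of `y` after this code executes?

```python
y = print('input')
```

print() returns None

NoneType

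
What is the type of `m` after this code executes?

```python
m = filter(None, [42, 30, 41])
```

filter() returns a filter iterator object

filter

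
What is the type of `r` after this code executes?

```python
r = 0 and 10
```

'and' returns the first falsy value (0, which is int)

int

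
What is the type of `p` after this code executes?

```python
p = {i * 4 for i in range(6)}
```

A set comprehension {expr for x in iterable} produces a set

set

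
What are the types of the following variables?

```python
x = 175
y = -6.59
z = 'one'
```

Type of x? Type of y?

x is int; y is float

int, float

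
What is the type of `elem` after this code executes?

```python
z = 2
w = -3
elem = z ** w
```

int ** negative int returns float

float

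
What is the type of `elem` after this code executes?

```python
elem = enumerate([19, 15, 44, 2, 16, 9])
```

enumerate() returns an enumerate iterator object

enumerate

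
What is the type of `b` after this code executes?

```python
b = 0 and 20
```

'and' returns the first falsy value (0, which is int)

int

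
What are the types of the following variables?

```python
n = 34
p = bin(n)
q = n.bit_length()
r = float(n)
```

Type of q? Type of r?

int.bit_length() returns int; float() returns float

int, float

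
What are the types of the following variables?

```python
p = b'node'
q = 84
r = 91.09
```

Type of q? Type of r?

q is int; r is float

int, float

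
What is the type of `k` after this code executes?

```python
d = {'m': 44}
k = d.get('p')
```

dict.get() returns None when key 'p' is not found and no default given

NoneType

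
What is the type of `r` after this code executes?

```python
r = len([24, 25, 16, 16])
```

len() always returns int

int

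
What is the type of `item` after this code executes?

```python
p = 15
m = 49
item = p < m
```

Comparison operators return bool

bool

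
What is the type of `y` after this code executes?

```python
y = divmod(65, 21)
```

divmod() returns a tuple (quotient, remainder)

tuple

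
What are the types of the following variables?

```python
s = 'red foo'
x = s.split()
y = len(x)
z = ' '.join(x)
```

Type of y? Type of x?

len() returns int; str.split() returns list

int, list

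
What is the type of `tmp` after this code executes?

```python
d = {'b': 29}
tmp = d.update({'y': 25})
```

dict.update() returns None

NoneType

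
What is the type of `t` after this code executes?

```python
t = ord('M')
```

ord() returns int (Unicode code point)

int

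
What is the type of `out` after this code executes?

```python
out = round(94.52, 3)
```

round() with ndigits arg returns float

float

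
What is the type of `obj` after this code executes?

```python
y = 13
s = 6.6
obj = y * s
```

int * float returns float (13 * 6.6 = 85.8)

float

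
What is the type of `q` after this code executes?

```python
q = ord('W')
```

ord() returns int (Unicode code point)

int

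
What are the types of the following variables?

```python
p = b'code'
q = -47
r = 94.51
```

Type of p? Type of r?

p is bytes; r is float

bytes, float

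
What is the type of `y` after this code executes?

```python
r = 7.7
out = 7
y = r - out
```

float - int returns float (7.7 - 7 = 0.7)

float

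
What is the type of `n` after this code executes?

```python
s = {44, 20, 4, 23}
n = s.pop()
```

Popping from a set of ints returns int

int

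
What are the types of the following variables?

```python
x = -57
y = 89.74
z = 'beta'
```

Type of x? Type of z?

x is int; z is str

int, str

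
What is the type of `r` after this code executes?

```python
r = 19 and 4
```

'and' returns the last value when all truthy (4, which is int)

int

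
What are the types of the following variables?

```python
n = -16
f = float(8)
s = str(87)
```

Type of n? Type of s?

n is int; s is str

int, str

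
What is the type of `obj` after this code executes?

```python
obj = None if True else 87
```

Ternary: condition is True, if branch (None) taken → NoneType

NoneType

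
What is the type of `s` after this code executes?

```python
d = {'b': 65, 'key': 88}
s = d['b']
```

Accessing dict[str, int] with key 'b' returns int value 65

int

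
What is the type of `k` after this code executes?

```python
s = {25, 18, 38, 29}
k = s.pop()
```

Popping from a set of ints returns int

int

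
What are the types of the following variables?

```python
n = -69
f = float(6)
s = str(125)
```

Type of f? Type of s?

f is float; s is str

float, str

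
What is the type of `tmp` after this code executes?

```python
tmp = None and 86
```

'and' returns first falsy value (None)

NoneType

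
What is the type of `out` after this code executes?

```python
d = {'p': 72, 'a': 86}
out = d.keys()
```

.keys() returns a dict_keys view object

dict_keys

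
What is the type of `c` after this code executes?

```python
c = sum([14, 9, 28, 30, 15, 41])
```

sum() of ints returns int

int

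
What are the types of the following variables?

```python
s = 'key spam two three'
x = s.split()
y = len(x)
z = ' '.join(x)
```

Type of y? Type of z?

len() returns int; str.join() returns str

int, str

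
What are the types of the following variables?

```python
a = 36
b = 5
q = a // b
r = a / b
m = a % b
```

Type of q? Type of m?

int // int returns int; int % int returns int

int, int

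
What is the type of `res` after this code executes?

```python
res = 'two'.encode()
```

str.encode() returns bytes

bytes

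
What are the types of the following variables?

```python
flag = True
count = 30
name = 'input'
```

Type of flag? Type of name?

flag is bool; name is str

bool, str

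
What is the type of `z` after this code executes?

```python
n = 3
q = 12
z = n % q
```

int % int returns int (3 % 12 = 3)

int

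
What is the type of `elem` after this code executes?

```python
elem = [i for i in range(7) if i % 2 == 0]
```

A list comprehension [...] produces a list

list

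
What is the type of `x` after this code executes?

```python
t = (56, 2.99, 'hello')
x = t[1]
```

Index 1 of tuple is 2.99 which is float

float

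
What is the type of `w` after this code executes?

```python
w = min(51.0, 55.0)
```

min() of floats returns float

float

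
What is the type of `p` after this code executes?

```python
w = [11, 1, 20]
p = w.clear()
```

list.clear() returns None

NoneType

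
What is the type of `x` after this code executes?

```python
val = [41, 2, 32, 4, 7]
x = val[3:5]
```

Slicing a list always returns a list

list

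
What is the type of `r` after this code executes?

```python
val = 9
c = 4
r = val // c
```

int // int returns int (9 // 4 = 2)

int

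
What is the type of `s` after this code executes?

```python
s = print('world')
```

print() returns None

NoneType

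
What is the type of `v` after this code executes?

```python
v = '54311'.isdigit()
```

str.isdigit() returns bool

bool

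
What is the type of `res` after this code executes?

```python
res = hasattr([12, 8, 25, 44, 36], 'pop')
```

hasattr() returns bool

bool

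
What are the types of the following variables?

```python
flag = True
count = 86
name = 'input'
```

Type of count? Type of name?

count is int; name is str

int, str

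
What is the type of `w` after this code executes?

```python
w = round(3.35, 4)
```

round() with ndigits arg returns float

float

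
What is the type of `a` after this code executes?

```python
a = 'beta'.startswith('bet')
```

str.startswith() returns bool

bool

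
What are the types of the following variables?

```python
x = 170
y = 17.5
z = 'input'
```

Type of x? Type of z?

x is int; z is str

int, str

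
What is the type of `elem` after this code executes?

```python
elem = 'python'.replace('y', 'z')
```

str.replace() returns str

str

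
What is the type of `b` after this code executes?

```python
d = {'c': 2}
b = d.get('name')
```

dict.get() returns None when key 'name' is not found and no default given

NoneType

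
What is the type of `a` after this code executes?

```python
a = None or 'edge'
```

'or' with None returns the other value ('edge', str)

str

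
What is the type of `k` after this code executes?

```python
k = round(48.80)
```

round() with no ndigits arg returns int

int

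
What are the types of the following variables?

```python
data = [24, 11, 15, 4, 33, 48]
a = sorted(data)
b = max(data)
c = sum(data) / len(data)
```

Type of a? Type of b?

sorted() returns list; max of ints returns int

list, int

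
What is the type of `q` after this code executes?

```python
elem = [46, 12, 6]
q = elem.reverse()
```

list.reverse() returns None

NoneType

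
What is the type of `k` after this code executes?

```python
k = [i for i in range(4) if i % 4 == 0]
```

A list comprehension [...] produces a list

list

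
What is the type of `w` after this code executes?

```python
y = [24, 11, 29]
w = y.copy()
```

list.copy() returns list

list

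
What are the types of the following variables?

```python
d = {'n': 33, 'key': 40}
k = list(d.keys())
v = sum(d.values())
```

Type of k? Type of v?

list(...) returns list; sum of int values returns int

list, int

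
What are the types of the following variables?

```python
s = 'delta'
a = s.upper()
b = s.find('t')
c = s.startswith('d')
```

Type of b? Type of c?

str.find() returns int; str.startswith() returns bool

int, bool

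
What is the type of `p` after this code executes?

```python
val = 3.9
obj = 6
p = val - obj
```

float - int returns float (3.9 - 6 = -2.1)

float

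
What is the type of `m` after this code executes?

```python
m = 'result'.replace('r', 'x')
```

str.replace() returns str

str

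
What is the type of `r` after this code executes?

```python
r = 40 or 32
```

'or' returns the first truthy value (40, which is int)

int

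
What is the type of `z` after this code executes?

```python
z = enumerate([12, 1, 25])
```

enumerate() returns an enumerate iterator object

enumerate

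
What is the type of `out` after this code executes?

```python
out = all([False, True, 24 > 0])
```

all() returns bool

bool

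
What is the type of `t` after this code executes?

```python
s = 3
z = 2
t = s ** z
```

int ** positive int returns int (3 ** 2 = 9)

int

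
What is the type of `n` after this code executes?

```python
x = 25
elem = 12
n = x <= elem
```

Comparison operators return bool

bool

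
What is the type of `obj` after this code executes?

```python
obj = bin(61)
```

bin() returns str representation

str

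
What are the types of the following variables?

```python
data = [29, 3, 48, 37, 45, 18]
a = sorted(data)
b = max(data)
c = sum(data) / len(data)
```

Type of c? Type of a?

int / int returns float; sorted() returns list

float, list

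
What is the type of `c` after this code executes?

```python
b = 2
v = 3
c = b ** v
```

int ** positive int returns int (2 ** 3 = 8)

int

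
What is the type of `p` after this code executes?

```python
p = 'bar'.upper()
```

str.upper() returns str

str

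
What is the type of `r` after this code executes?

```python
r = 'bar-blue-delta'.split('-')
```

str.split() returns list

list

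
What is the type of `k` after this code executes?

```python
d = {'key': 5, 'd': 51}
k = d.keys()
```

.keys() returns a dict_keys view object

dict_keys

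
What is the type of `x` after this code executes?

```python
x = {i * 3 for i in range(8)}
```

A set comprehension {expr for x in iterable} produces a set

set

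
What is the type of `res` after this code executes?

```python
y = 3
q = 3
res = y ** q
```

int ** positive int returns int (3 ** 3 = 27)

int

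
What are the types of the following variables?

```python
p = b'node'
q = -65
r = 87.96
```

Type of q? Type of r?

q is int; r is float

int, float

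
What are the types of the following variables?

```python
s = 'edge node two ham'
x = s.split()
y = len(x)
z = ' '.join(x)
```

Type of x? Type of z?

str.split() returns list; str.join() returns str

list, str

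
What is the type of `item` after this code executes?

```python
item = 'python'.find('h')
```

str.find() returns int (index, or -1)

int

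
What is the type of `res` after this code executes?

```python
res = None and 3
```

'and' returns first falsy value (None)

NoneType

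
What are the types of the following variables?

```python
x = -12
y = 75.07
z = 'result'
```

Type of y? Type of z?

y is float; z is str

float, str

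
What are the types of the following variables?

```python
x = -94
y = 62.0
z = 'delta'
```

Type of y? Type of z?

y is float; z is str

float, str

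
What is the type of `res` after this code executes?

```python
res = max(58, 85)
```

max() of ints returns int

int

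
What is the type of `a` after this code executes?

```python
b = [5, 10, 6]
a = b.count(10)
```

list.count() returns int

int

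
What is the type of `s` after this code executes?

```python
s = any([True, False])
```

any() returns bool

bool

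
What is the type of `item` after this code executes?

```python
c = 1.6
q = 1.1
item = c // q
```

float // float returns float (floor division preserves float type)

float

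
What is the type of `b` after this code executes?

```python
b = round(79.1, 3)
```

round() with ndigits arg returns float

float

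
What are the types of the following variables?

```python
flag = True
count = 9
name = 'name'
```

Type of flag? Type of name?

flag is bool; name is str

bool, str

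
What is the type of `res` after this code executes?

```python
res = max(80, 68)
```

max() of ints returns int

int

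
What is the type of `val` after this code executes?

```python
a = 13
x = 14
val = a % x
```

int % int returns int (13 % 14 = 13)

int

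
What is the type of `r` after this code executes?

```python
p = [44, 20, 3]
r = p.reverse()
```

list.reverse() returns None

NoneType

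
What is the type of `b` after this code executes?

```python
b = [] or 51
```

'or' returns first truthy value (51, which is int)

int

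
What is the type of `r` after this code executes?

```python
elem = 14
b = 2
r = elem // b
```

int // int returns int (14 // 2 = 7)

int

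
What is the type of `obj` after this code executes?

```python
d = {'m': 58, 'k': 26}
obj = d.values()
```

.values() returns a dict_values view object

dict_values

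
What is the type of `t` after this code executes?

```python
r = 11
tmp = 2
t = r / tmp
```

int / int always returns float in Python 3 (11 / 2 = 5.5)

float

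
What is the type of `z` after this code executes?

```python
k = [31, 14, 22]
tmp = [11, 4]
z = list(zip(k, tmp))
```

list(zip(...)) returns a list of tuples

list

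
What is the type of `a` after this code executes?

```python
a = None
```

None has type NoneType

NoneType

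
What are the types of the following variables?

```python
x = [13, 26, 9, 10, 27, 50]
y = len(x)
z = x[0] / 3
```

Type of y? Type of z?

len() returns int; int / int returns float

int, float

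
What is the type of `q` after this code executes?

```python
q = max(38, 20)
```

max() of ints returns int

int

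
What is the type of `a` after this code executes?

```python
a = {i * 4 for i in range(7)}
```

A set comprehension {expr for x in iterable} produces a set

set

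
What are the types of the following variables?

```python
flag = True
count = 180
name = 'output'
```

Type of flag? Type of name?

flag is bool; name is str

bool, str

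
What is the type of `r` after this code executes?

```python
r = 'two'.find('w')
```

str.find() returns int (index, or -1)

int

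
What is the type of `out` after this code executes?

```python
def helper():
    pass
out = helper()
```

A function with no return statement returns None

NoneType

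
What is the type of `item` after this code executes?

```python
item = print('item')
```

print() returns None

NoneType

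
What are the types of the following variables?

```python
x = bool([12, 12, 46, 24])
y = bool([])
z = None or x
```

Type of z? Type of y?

None or <bool> returns the bool; bool() returns bool

bool, bool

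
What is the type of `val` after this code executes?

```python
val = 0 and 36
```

'and' returns the first falsy value (0, which is int)

int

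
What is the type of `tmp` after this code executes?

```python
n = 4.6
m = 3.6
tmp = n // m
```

float // float returns float (floor division preserves float type)

float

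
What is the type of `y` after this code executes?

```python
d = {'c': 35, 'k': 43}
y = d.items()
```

dict.items() returns a dict_items view

dict_items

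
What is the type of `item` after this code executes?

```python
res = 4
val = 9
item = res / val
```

int / int always returns float in Python 3 (4 / 9 = 0.444444)

float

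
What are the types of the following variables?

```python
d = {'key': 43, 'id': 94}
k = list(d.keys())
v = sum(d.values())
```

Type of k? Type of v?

list(...) returns list; sum of int values returns int

list, int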